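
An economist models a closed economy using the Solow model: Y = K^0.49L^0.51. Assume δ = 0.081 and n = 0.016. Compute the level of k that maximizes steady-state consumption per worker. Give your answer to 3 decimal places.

k_gold ≈ 23.948

n + δ = 0.016 + 0.081 = 0.097.
Setting f'(k) = n+δ gives 0.49·k^(0.49−1) = 0.097, hence k_gold = (0.49/0.097)^(1/0.51) ≈ 23.9477.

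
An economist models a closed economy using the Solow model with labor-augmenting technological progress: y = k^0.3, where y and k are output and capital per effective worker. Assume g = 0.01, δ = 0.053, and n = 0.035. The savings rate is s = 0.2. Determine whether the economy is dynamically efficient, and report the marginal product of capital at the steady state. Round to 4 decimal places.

dynamically efficient; MPK ≈ 0.1470

Break-even investment rate: n + g + δ = 0.035 + 0.01 + 0.053 = 0.098.
Steady-state k*: s·k^0.3 = 0.098·k gives k* = (0.2/0.098)^(1/0.7) ≈ 2.7706.
MPK = 0.3·2.7706^(-0.7) ≈ 0.1470.
MPK > n+g+δ = 0.098, so the economy is dynamically efficient (under-saving).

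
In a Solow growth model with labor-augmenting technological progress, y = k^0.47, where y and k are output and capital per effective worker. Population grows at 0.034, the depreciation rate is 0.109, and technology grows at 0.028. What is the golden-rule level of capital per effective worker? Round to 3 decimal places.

The effective depreciation rate is n + g + δ = 0.034 + 0.028 + 0.109 = 0.171.
At the golden rule the marginal product of capital equals n+g+δ: 0.47·k^(0.47−1) = 0.171. Solving, k_gold = (0.47/0.171)^(1/0.53) ≈ 6.7374.

k_gold ≈ 6.737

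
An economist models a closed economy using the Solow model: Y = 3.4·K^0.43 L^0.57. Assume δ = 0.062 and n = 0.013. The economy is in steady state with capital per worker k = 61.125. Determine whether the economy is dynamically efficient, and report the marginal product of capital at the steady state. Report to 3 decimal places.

dynamically efficient; MPK ≈ 0.140

Capital per worker breaks even when investment replaces (n + δ)·k; here n + δ = 0.075.
MPK = 0.43·3.4·k^(0.43−1) = 0.43·3.4·61.125^(-0.57) ≈ 0.1402.
MPK > 0.075, so the economy is dynamically efficient (under-saving).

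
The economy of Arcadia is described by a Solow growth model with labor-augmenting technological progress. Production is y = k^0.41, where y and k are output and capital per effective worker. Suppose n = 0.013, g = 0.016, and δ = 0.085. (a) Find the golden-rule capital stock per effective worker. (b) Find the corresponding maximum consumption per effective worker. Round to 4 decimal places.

Capital per effective worker breaks even when investment replaces (n + g + δ)·k; here n + g + δ = 0.114.
Setting f'(k) = n+g+δ gives 0.41·k^(0.41−1) = 0.114, hence k_gold = (0.41/0.114)^(1/0.59) ≈ 8.7532.
y_gold = 8.7532^0.41 ≈ 2.4338; c_gold = y_gold − 0.114·k_gold ≈ 1.4360.

(a) k_gold ≈ 8.7532; (b) c_gold ≈ 1.4360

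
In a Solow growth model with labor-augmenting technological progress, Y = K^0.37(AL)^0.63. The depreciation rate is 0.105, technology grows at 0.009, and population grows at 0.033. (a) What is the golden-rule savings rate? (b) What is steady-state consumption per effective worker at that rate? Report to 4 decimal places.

Break-even investment rate: n + g + δ = 0.033 + 0.009 + 0.105 = 0.147.
For Cobb-Douglas, s_gold equals capital's share: s_gold = 0.37.
Maximizing c = f(k) − (n+g+δ)·k gives f'(k) = n+g+δ, i.e. 0.37·k^(0.37−1) = 0.147, so k_gold = (0.37/0.147)^(1/0.63) ≈ 4.3284.
y_gold = 4.3284^0.37 ≈ 1.7196; c_gold = (1−0.37)·y_gold ≈ 1.0834.

(a) s_gold = 0.3700; (b) c_gold ≈ 1.0834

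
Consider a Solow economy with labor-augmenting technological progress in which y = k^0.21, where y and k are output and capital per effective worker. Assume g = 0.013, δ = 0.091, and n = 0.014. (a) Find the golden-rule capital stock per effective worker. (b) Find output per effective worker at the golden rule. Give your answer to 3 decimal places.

Break-even investment rate: n + g + δ = 0.014 + 0.013 + 0.091 = 0.118.
Setting f'(k) = n+g+δ gives 0.21·k^(0.21−1) = 0.118, hence k_gold = (0.21/0.118)^(1/0.79) ≈ 2.0744.
y_gold = 2.0744^0.21 ≈ 1.1656.

(a) k_gold ≈ 2.074; (b) y_gold ≈ 1.166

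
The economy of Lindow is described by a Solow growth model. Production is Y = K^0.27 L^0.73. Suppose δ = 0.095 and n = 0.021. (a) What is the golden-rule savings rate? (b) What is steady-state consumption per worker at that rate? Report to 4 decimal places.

(a) s_gold = 0.2700; (b) c_gold ≈ 0.9978

n + δ = 0.021 + 0.095 = 0.116.
For Cobb-Douglas, s_gold equals capital's share: s_gold = 0.27.
At the golden rule the marginal product of capital equals n+δ: 0.27·k^(0.27−1) = 0.116. Solving, k_gold = (0.27/0.116)^(1/0.73) ≈ 3.1813.
y_gold = 3.1813^0.27 ≈ 1.3668; c_gold = (1−0.27)·y_gold ≈ 0.9978.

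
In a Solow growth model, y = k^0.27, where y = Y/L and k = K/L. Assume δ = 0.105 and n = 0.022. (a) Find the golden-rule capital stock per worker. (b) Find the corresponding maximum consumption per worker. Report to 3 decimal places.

(a) k_gold ≈ 2.810; (b) c_gold ≈ 0.965

Capital per worker breaks even when investment replaces (n + δ)·k; here n + δ = 0.127.
Setting f'(k) = n+δ gives 0.27·k^(0.27−1) = 0.127, hence k_gold = (0.27/0.127)^(1/0.73) ≈ 2.8100.
y_gold = 2.8100^0.27 ≈ 1.3218; c_gold = y_gold − 0.127·k_gold ≈ 0.9649.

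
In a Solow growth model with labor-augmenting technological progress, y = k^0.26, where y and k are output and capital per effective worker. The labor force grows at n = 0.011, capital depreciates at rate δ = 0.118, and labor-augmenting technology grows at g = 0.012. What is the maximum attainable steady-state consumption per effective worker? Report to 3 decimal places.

c_gold ≈ 0.917

n + g + δ = 0.011 + 0.012 + 0.118 = 0.141.
Maximizing c = f(k) − (n+g+δ)·k gives f'(k) = n+g+δ, i.e. 0.26·k^(0.26−1) = 0.141, so k_gold = (0.26/0.141)^(1/0.74) ≈ 2.2863.
y_gold = 2.2863^0.26 ≈ 1.2399.
c_gold = y_gold − (n+g+δ)·k_gold = 1.2399 − 0.141·2.2863 ≈ 0.9175.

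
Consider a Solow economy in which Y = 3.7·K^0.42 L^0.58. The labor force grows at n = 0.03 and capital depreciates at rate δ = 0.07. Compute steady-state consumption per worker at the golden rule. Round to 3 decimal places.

c_gold ≈ 15.646

Capital per worker breaks even when investment replaces (n + δ)·k; here n + δ = 0.1.
At the golden rule the marginal product of capital equals n+δ: 0.42·3.7·k^(0.42−1) = 0.1. Solving, k_gold = (0.42·3.7/0.1)^(1/0.58) ≈ 113.2990.
y_gold = 3.7·113.2990^0.42 ≈ 26.9759.
c_gold = y_gold − (n+δ)·k_gold = 26.9759 − 0.1·113.2990 ≈ 15.6460.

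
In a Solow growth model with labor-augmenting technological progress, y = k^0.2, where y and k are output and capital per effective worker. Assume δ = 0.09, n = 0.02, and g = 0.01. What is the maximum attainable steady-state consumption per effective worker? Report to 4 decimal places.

c_gold ≈ 0.9090

Break-even investment rate: n + g + δ = 0.02 + 0.01 + 0.09 = 0.12.
At the golden rule the marginal product of capital equals n+g+δ: 0.2·k^(0.2−1) = 0.12. Solving, k_gold = (0.2/0.12)^(1/0.8) ≈ 1.8937.
y_gold = 1.8937^0.2 ≈ 1.1362.
c_gold = y_gold − (n+g+δ)·k_gold = 1.1362 − 0.12·1.8937 ≈ 0.9090.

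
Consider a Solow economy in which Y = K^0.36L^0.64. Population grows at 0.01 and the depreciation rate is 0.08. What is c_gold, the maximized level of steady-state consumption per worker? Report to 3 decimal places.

Capital per worker breaks even when investment replaces (n + δ)·k; here n + δ = 0.09.
Maximizing c = f(k) − (n+δ)·k gives f'(k) = n+δ, i.e. 0.36·k^(0.36−1) = 0.09, so k_gold = (0.36/0.09)^(1/0.64) ≈ 8.7241.
y_gold = 8.7241^0.36 ≈ 2.1810.
c_gold = y_gold − (n+δ)·k_gold = 2.1810 − 0.09·8.7241 ≈ 1.3958.

c_gold ≈ 1.396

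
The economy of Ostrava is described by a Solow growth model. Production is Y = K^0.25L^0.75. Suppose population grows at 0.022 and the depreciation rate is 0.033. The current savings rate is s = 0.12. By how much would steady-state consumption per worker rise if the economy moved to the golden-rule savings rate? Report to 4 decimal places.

The effective depreciation rate is n + δ = 0.022 + 0.033 = 0.055.
Current steady state (s = 0.12): k* = (0.12/0.055)^(1/0.75) ≈ 2.8298, y* = 2.8298^0.25 ≈ 1.2970, c* = (1−0.12)·1.2970 ≈ 1.1414.
Setting f'(k) = n+δ gives 0.25·k^(0.25−1) = 0.055, hence k_gold = (0.25/0.055)^(1/0.75) ≈ 7.5296.
y_gold = 7.5296^0.25 ≈ 1.6565, c_gold = y_gold − 0.055·k_gold ≈ 1.2424.
Gain: Δc = 1.2424 − 1.1414 ≈ 0.1010.

Δc ≈ 0.1010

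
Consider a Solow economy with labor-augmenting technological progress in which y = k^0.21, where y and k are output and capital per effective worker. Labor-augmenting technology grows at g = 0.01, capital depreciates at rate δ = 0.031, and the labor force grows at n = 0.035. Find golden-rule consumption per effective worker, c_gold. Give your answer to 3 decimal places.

c_gold ≈ 1.035

Break-even investment rate: n + g + δ = 0.035 + 0.01 + 0.031 = 0.076.
Golden rule sets MPK = n+g+δ: 0.21·k^(0.21−1) = 0.076, so k_gold = (0.21/0.076)^(1/0.79) ≈ 3.6203.
y_gold = 3.6203^0.21 ≈ 1.3102.
c_gold = y_gold − (n+g+δ)·k_gold = 1.3102 − 0.076·3.6203 ≈ 1.0351.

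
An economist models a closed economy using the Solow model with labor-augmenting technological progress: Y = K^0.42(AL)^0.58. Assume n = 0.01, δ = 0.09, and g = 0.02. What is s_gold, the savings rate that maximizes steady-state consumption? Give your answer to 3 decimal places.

s_gold = 0.420

Capital per effective worker breaks even when investment replaces (n + g + δ)·k; here n + g + δ = 0.12.
At the golden rule MPK = n+g+δ, and in any Cobb-Douglas steady state s = (n+g+δ)·k/y = MPK·k/y = capital's share 0.42.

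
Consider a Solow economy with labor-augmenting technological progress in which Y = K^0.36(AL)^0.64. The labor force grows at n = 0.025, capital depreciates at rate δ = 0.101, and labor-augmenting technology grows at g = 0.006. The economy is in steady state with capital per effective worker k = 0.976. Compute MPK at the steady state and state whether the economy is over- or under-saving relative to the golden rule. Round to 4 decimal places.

Capital per effective worker breaks even when investment replaces (n + g + δ)·k; here n + g + δ = 0.132.
MPK = 0.36·k^(0.36−1) = 0.36·0.976^(-0.64) ≈ 0.3656.
MPK > 0.132, so the economy is dynamically efficient (under-saving).

under-saving; MPK ≈ 0.3656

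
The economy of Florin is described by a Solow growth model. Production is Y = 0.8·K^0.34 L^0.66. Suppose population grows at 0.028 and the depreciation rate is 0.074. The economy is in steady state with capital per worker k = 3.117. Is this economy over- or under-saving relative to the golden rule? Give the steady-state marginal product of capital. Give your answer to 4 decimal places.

under-saving; MPK ≈ 0.1284

Break-even investment rate: n + δ = 0.028 + 0.074 = 0.102.
MPK = 0.34·0.8·k^(0.34−1) = 0.34·0.8·3.117^(-0.66) ≈ 0.1284.
MPK > 0.102, so the economy is dynamically efficient (under-saving).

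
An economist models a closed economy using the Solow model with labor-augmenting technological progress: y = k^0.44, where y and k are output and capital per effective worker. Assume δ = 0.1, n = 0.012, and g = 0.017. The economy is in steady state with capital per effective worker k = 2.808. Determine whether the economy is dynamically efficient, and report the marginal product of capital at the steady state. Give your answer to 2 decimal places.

dynamically efficient; MPK ≈ 0.25

Break-even investment rate: n + g + δ = 0.012 + 0.017 + 0.1 = 0.129.
MPK = 0.44·k^(0.44−1) = 0.44·2.808^(-0.56) ≈ 0.2468.
MPK > 0.129, so the economy is dynamically efficient (under-saving).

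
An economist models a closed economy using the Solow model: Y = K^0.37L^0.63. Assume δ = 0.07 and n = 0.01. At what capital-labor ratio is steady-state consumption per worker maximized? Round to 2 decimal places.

k_gold ≈ 11.37

Break-even investment rate: n + δ = 0.01 + 0.07 = 0.08.
At the golden rule the marginal product of capital equals n+δ: 0.37·k^(0.37−1) = 0.08. Solving, k_gold = (0.37/0.08)^(1/0.63) ≈ 11.3693.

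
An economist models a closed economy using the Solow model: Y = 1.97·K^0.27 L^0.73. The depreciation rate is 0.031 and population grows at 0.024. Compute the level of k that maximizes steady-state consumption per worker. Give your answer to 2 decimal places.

Capital per worker breaks even when investment replaces (n + δ)·k; here n + δ = 0.055.
Setting f'(k) = n+δ gives 0.27·1.97·k^(0.27−1) = 0.055, hence k_gold = (0.27·1.97/0.055)^(1/0.73) ≈ 22.3849.

k_gold ≈ 22.38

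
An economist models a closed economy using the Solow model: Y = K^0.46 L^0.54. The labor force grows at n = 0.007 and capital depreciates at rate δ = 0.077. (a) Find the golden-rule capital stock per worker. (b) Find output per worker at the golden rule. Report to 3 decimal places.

n + δ = 0.007 + 0.077 = 0.084.
Golden rule sets MPK = n+δ: 0.46·k^(0.46−1) = 0.084, so k_gold = (0.46/0.084)^(1/0.54) ≈ 23.3106.
y_gold = 23.3106^0.46 ≈ 4.2567.

(a) k_gold ≈ 23.311; (b) y_gold ≈ 4.257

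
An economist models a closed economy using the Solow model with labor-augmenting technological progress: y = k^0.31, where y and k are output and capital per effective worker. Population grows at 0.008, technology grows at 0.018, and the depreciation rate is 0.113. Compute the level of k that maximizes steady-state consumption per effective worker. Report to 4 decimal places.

k_gold ≈ 3.1978

The effective depreciation rate is n + g + δ = 0.008 + 0.018 + 0.113 = 0.139.
Setting f'(k) = n+g+δ gives 0.31·k^(0.31−1) = 0.139, hence k_gold = (0.31/0.139)^(1/0.69) ≈ 3.1978.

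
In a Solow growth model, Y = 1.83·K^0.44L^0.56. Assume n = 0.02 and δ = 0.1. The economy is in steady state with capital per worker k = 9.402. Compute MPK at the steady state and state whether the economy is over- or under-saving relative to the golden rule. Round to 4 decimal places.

The effective depreciation rate is n + δ = 0.02 + 0.1 = 0.12.
MPK = 0.44·1.83·k^(0.44−1) = 0.44·1.83·9.402^(-0.56) ≈ 0.2296.
MPK > 0.12, so the economy is dynamically efficient (under-saving).

under-saving; MPK ≈ 0.2296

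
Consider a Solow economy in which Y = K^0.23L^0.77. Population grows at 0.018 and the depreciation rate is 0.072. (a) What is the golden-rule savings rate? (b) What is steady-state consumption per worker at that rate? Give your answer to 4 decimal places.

(a) s_gold = 0.2300; (b) c_gold ≈ 1.0191

The effective depreciation rate is n + δ = 0.018 + 0.072 = 0.09.
For Cobb-Douglas, s_gold equals capital's share: s_gold = 0.23.
Golden rule sets MPK = n+δ: 0.23·k^(0.23−1) = 0.09, so k_gold = (0.23/0.09)^(1/0.77) ≈ 3.3822.
y_gold = 3.3822^0.23 ≈ 1.3235; c_gold = (1−0.23)·y_gold ≈ 1.0191.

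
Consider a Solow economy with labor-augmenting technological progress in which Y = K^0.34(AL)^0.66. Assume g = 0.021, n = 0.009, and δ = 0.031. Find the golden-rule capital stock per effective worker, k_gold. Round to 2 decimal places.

k_gold ≈ 13.51

n + g + δ = 0.009 + 0.021 + 0.031 = 0.061.
Setting f'(k) = n+g+δ gives 0.34·k^(0.34−1) = 0.061, hence k_gold = (0.34/0.061)^(1/0.66) ≈ 13.5061.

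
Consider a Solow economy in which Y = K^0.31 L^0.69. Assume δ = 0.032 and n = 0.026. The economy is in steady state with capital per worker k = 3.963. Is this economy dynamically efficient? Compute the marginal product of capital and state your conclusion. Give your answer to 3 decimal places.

The effective depreciation rate is n + δ = 0.026 + 0.032 = 0.058.
MPK = 0.31·k^(0.31−1) = 0.31·3.963^(-0.69) ≈ 0.1199.
MPK > 0.058, so the economy is dynamically efficient (under-saving).

dynamically efficient; MPK ≈ 0.120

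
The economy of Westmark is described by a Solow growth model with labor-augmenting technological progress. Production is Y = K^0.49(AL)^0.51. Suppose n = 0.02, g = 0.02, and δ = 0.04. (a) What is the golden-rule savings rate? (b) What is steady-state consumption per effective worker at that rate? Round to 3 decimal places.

(a) s_gold = 0.490; (b) c_gold ≈ 2.909

Capital per effective worker breaks even when investment replaces (n + g + δ)·k; here n + g + δ = 0.08.
For Cobb-Douglas, s_gold equals capital's share: s_gold = 0.49.
Setting f'(k) = n+g+δ gives 0.49·k^(0.49−1) = 0.08, hence k_gold = (0.49/0.08)^(1/0.51) ≈ 34.9418.
y_gold = 34.9418^0.49 ≈ 5.7048; c_gold = (1−0.49)·y_gold ≈ 2.9094.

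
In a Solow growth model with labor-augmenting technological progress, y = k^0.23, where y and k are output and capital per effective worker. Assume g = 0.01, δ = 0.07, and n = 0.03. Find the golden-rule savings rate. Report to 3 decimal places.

The effective depreciation rate is n + g + δ = 0.03 + 0.01 + 0.07 = 0.11.
At the golden rule MPK = n+g+δ, and in any Cobb-Douglas steady state s = (n+g+δ)·k/y = MPK·k/y = capital's share 0.23.

s_gold = 0.230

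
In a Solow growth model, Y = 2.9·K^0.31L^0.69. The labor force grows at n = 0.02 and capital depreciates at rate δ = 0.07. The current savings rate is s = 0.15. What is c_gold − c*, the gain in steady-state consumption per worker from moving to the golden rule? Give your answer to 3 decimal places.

Δc ≈ 0.624

Capital per worker breaks even when investment replaces (n + δ)·k; here n + δ = 0.09.
Current steady state (s = 0.15): k* = (0.15·2.9/0.09)^(1/0.69) ≈ 9.8098, y* = 2.9·9.8098^0.31 ≈ 5.8859, c* = (1−0.15)·5.8859 ≈ 5.0030.
Setting f'(k) = n+δ gives 0.31·2.9·k^(0.31−1) = 0.09, hence k_gold = (0.31·2.9/0.09)^(1/0.69) ≈ 28.0915.
y_gold = 2.9·28.0915^0.31 ≈ 8.1556, c_gold = y_gold − 0.09·k_gold ≈ 5.6274.
Gain: Δc = 5.6274 − 5.0030 ≈ 0.6244.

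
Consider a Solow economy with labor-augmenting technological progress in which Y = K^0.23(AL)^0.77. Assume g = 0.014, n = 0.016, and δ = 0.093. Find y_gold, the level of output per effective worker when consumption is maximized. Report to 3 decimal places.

y_gold ≈ 1.206

Break-even investment rate: n + g + δ = 0.016 + 0.014 + 0.093 = 0.123.
At the golden rule the marginal product of capital equals n+g+δ: 0.23·k^(0.23−1) = 0.123. Solving, k_gold = (0.23/0.123)^(1/0.77) ≈ 2.2543.
Output: y_gold = k_gold^0.23 = 2.2543^0.23 ≈ 1.2056.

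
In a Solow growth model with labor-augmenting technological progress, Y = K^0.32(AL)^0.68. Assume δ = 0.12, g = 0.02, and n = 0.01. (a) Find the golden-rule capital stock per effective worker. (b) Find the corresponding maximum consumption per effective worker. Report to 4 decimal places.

Break-even investment rate: n + g + δ = 0.01 + 0.02 + 0.12 = 0.15.
Golden rule sets MPK = n+g+δ: 0.32·k^(0.32−1) = 0.15, so k_gold = (0.32/0.15)^(1/0.68) ≈ 3.0473.
y_gold = 3.0473^0.32 ≈ 1.4284; c_gold = y_gold − 0.15·k_gold ≈ 0.9713.

(a) k_gold ≈ 3.0473; (b) c_gold ≈ 0.9713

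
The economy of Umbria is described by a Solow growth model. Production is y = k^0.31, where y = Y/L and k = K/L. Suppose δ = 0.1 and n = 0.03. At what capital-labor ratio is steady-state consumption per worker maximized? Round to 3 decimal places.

k_gold ≈ 3.524

n + δ = 0.03 + 0.1 = 0.13.
Setting f'(k) = n+δ gives 0.31·k^(0.31−1) = 0.13, hence k_gold = (0.31/0.13)^(1/0.69) ≈ 3.5236.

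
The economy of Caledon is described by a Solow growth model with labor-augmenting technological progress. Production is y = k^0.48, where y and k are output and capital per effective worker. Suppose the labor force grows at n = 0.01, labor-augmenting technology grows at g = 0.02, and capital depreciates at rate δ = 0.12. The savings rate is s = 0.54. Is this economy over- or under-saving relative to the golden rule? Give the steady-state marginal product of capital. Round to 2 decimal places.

n + g + δ = 0.01 + 0.02 + 0.12 = 0.15.
Steady-state k*: s·k^0.48 = 0.15·k gives k* = (0.54/0.15)^(1/0.52) ≈ 11.7439.
MPK = 0.48·11.7439^(-0.52) ≈ 0.1333.
MPK < n+g+δ = 0.15, so the economy is dynamically inefficient (over-saving).

over-saving; MPK ≈ 0.13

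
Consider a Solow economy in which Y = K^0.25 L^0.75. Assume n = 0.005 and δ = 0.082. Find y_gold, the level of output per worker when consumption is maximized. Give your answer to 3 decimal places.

The effective depreciation rate is n + δ = 0.005 + 0.082 = 0.087.
Golden rule sets MPK = n+δ: 0.25·k^(0.25−1) = 0.087, so k_gold = (0.25/0.087)^(1/0.75) ≈ 4.0853.
Output: y_gold = k_gold^0.25 = 4.0853^0.25 ≈ 1.4217.

y_gold ≈ 1.422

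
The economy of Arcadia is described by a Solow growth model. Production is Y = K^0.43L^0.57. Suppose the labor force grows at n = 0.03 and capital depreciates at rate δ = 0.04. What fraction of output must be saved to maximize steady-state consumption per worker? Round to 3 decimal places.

s_gold = 0.430

n + δ = 0.03 + 0.04 = 0.07.
At the golden rule MPK = n+δ, and in any Cobb-Douglas steady state s = (n+δ)·k/y = MPK·k/y = capital's share 0.43.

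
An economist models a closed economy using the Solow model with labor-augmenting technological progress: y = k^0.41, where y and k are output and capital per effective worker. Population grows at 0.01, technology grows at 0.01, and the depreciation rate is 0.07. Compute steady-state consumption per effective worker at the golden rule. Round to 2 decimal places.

c_gold ≈ 1.69

Break-even investment rate: n + g + δ = 0.01 + 0.01 + 0.07 = 0.09.
At the golden rule the marginal product of capital equals n+g+δ: 0.41·k^(0.41−1) = 0.09. Solving, k_gold = (0.41/0.09)^(1/0.59) ≈ 13.0669.
y_gold = 13.0669^0.41 ≈ 2.8683.
c_gold = y_gold − (n+g+δ)·k_gold = 2.8683 − 0.09·13.0669 ≈ 1.6923.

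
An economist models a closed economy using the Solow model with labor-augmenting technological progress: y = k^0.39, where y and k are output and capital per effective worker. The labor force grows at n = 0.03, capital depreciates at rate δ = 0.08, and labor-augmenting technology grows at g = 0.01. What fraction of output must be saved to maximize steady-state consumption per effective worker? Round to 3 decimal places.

s_gold = 0.390

n + g + δ = 0.03 + 0.01 + 0.08 = 0.12.
At the golden rule MPK = n+g+δ, and in any Cobb-Douglas steady state s = (n+g+δ)·k/y = MPK·k/y = capital's share 0.39.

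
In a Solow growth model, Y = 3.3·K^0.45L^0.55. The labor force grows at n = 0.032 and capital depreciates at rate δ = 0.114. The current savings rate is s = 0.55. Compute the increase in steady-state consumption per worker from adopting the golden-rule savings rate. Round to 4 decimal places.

The effective depreciation rate is n + δ = 0.032 + 0.114 = 0.146.
Current steady state (s = 0.55): k* = (0.55·3.3/0.146)^(1/0.55) ≈ 97.7334, y* = 3.3·97.7334^0.45 ≈ 25.9438, c* = (1−0.55)·25.9438 ≈ 11.6747.
Maximizing c = f(k) − (n+δ)·k gives f'(k) = n+δ, i.e. 0.45·3.3·k^(0.45−1) = 0.146, so k_gold = (0.45·3.3/0.146)^(1/0.55) ≈ 67.8560.
y_gold = 3.3·67.8560^0.45 ≈ 22.0155, c_gold = y_gold − 0.146·k_gold ≈ 12.1085.
Gain: Δc = 12.1085 − 11.6747 ≈ 0.4338.

Δc ≈ 0.4338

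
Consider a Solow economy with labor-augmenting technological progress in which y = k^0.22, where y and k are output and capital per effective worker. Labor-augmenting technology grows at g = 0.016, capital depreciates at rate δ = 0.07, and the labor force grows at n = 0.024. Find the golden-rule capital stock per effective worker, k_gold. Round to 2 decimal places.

Capital per effective worker breaks even when investment replaces (n + g + δ)·k; here n + g + δ = 0.11.
Golden rule sets MPK = n+g+δ: 0.22·k^(0.22−1) = 0.11, so k_gold = (0.22/0.11)^(1/0.78) ≈ 2.4318.

k_gold ≈ 2.43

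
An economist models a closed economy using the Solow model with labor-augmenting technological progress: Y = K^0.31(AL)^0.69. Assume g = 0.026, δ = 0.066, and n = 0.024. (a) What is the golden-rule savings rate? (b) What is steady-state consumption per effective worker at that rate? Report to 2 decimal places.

The effective depreciation rate is n + g + δ = 0.024 + 0.026 + 0.066 = 0.116.
For Cobb-Douglas, s_gold equals capital's share: s_gold = 0.31.
Setting f'(k) = n+g+δ gives 0.31·k^(0.31−1) = 0.116, hence k_gold = (0.31/0.116)^(1/0.69) ≈ 4.1562.
y_gold = 4.1562^0.31 ≈ 1.5552; c_gold = (1−0.31)·y_gold ≈ 1.0731.

(a) s_gold = 0.31; (b) c_gold ≈ 1.07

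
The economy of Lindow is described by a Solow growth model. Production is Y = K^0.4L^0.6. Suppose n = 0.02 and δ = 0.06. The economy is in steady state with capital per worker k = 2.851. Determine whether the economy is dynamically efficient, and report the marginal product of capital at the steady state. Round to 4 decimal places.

dynamically efficient; MPK ≈ 0.2133

Break-even investment rate: n + δ = 0.02 + 0.06 = 0.08.
MPK = 0.4·k^(0.4−1) = 0.4·2.851^(-0.6) ≈ 0.2133.
MPK > 0.08, so the economy is dynamically efficient (under-saving).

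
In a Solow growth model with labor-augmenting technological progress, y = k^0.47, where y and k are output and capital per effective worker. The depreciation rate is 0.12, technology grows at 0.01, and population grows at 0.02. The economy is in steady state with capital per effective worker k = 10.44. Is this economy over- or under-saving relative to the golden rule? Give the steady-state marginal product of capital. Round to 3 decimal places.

n + g + δ = 0.02 + 0.01 + 0.12 = 0.15.
MPK = 0.47·k^(0.47−1) = 0.47·10.44^(-0.53) ≈ 0.1356.
MPK < 0.15, so the economy is dynamically inefficient (over-saving).

over-saving; MPK ≈ 0.136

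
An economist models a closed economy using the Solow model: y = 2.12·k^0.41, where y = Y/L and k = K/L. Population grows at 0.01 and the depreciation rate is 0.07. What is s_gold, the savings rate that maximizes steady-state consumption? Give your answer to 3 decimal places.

s_gold = 0.410

n + δ = 0.01 + 0.07 = 0.08.
At the golden rule MPK = n+δ, and in any Cobb-Douglas steady state s = (n+δ)·k/y = MPK·k/y = capital's share 0.41.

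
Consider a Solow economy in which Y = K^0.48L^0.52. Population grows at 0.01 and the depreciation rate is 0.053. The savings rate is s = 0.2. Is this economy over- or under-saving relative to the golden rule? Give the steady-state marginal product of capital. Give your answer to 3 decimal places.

under-saving; MPK ≈ 0.151

The effective depreciation rate is n + δ = 0.01 + 0.053 = 0.063.
Steady-state k*: s·k^0.48 = 0.063·k gives k* = (0.2/0.063)^(1/0.52) ≈ 9.2212.
MPK = 0.48·9.2212^(-0.52) ≈ 0.1512.
MPK > n+δ = 0.063, so the economy is dynamically efficient (under-saving).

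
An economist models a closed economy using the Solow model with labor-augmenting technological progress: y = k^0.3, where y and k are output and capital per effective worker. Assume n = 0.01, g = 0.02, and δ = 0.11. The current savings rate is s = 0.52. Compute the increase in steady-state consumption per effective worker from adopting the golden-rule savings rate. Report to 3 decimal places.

Δc ≈ 0.128

Capital per effective worker breaks even when investment replaces (n + g + δ)·k; here n + g + δ = 0.14.
Current steady state (s = 0.52): k* = (0.52/0.14)^(1/0.7) ≈ 6.5179, y* = 6.5179^0.3 ≈ 1.7548, c* = (1−0.52)·1.7548 ≈ 0.8423.
At the golden rule the marginal product of capital equals n+g+δ: 0.3·k^(0.3−1) = 0.14. Solving, k_gold = (0.3/0.14)^(1/0.7) ≈ 2.9706.
y_gold = 2.9706^0.3 ≈ 1.3863, c_gold = y_gold − 0.14·k_gold ≈ 0.9704.
Gain: Δc = 0.9704 − 0.8423 ≈ 0.1281.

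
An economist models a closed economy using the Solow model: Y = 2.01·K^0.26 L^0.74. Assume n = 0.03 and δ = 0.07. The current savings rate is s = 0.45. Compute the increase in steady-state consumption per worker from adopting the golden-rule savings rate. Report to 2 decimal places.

Break-even investment rate: n + δ = 0.03 + 0.07 = 0.1.
Current steady state (s = 0.45): k* = (0.45·2.01/0.1)^(1/0.74) ≈ 19.6085, y* = 2.01·19.6085^0.26 ≈ 4.3574, c* = (1−0.45)·4.3574 ≈ 2.3966.
Setting f'(k) = n+δ gives 0.26·2.01·k^(0.26−1) = 0.1, hence k_gold = (0.26·2.01/0.1)^(1/0.74) ≈ 9.3433.
y_gold = 2.01·9.3433^0.26 ≈ 3.5936, c_gold = y_gold − 0.1·k_gold ≈ 2.6592.
Gain: Δc = 2.6592 − 2.3966 ≈ 0.2626.

Δc ≈ 0.26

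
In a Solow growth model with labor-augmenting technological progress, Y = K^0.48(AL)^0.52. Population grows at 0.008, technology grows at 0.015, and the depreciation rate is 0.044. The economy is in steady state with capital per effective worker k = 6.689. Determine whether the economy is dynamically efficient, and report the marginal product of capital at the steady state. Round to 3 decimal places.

dynamically efficient; MPK ≈ 0.179

The effective depreciation rate is n + g + δ = 0.008 + 0.015 + 0.044 = 0.067.
MPK = 0.48·k^(0.48−1) = 0.48·6.689^(-0.52) ≈ 0.1787.
MPK > 0.067, so the economy is dynamically efficient (under-saving).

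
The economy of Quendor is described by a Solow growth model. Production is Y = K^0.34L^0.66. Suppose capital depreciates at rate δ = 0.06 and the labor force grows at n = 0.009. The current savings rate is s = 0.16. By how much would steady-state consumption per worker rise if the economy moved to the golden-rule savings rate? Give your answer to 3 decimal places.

Δc ≈ 0.205

n + δ = 0.009 + 0.06 = 0.069.
Current steady state (s = 0.16): k* = (0.16/0.069)^(1/0.66) ≈ 3.5764, y* = 3.5764^0.34 ≈ 1.5423, c* = (1−0.16)·1.5423 ≈ 1.2955.
Golden rule sets MPK = n+δ: 0.34·k^(0.34−1) = 0.069, so k_gold = (0.34/0.069)^(1/0.66) ≈ 11.2057.
y_gold = 11.2057^0.34 ≈ 2.2741, c_gold = y_gold − 0.069·k_gold ≈ 1.5009.
Gain: Δc = 1.5009 − 1.2955 ≈ 0.2054.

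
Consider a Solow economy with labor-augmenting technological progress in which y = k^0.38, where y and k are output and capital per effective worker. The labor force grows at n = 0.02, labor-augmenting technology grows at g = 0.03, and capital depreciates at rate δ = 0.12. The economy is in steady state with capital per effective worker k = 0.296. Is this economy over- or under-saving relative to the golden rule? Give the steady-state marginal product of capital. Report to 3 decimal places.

The effective depreciation rate is n + g + δ = 0.02 + 0.03 + 0.12 = 0.17.
MPK = 0.38·k^(0.38−1) = 0.38·0.296^(-0.62) ≈ 0.8083.
MPK > 0.17, so the economy is dynamically efficient (under-saving).

under-saving; MPK ≈ 0.808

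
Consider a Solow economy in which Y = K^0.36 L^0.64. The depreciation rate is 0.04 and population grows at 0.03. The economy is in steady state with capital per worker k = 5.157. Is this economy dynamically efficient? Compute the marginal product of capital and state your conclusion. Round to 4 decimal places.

Capital per worker breaks even when investment replaces (n + δ)·k; here n + δ = 0.07.
MPK = 0.36·k^(0.36−1) = 0.36·5.157^(-0.64) ≈ 0.1260.
MPK > 0.07, so the economy is dynamically efficient (under-saving).

dynamically efficient; MPK ≈ 0.1260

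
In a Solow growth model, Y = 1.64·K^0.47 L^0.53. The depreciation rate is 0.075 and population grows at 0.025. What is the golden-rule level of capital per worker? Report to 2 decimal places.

k_gold ≈ 47.15

The effective depreciation rate is n + δ = 0.025 + 0.075 = 0.1.
Setting f'(k) = n+δ gives 0.47·1.64·k^(0.47−1) = 0.1, hence k_gold = (0.47·1.64/0.1)^(1/0.53) ≈ 47.1493.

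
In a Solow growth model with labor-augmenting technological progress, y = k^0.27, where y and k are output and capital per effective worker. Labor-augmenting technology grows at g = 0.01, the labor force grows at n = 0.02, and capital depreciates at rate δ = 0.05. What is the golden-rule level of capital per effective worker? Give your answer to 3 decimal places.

Capital per effective worker breaks even when investment replaces (n + g + δ)·k; here n + g + δ = 0.08.
Golden rule sets MPK = n+g+δ: 0.27·k^(0.27−1) = 0.08, so k_gold = (0.27/0.08)^(1/0.73) ≈ 5.2925.

k_gold ≈ 5.293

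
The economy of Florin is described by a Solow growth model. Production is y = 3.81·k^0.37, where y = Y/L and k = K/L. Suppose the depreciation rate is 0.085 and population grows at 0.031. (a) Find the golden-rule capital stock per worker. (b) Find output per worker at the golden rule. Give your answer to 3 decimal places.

(a) k_gold ≈ 52.686; (b) y_gold ≈ 16.518

Capital per worker breaks even when investment replaces (n + δ)·k; here n + δ = 0.116.
Maximizing c = f(k) − (n+δ)·k gives f'(k) = n+δ, i.e. 0.37·3.81·k^(0.37−1) = 0.116, so k_gold = (0.37·3.81/0.116)^(1/0.63) ≈ 52.6861.
y_gold = 3.81·52.6861^0.37 ≈ 16.5178.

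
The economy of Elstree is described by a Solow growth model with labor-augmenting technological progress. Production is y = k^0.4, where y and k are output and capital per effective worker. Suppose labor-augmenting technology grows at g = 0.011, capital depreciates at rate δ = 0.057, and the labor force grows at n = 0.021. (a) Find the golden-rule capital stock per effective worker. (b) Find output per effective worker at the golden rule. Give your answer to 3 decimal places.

(a) k_gold ≈ 12.240; (b) y_gold ≈ 2.723

Break-even investment rate: n + g + δ = 0.021 + 0.011 + 0.057 = 0.089.
Maximizing c = f(k) − (n+g+δ)·k gives f'(k) = n+g+δ, i.e. 0.4·k^(0.4−1) = 0.089, so k_gold = (0.4/0.089)^(1/0.6) ≈ 12.2401.
y_gold = 12.2401^0.4 ≈ 2.7234.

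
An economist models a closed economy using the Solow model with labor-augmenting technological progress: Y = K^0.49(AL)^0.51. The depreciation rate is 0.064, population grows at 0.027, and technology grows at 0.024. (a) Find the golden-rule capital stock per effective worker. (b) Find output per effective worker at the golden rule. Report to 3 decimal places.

(a) k_gold ≈ 17.152; (b) y_gold ≈ 4.025

The effective depreciation rate is n + g + δ = 0.027 + 0.024 + 0.064 = 0.115.
Maximizing c = f(k) − (n+g+δ)·k gives f'(k) = n+g+δ, i.e. 0.49·k^(0.49−1) = 0.115, so k_gold = (0.49/0.115)^(1/0.51) ≈ 17.1518.
y_gold = 17.1518^0.49 ≈ 4.0254.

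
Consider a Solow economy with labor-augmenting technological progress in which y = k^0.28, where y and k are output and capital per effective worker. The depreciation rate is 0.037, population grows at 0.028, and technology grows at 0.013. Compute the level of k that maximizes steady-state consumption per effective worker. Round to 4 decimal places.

Capital per effective worker breaks even when investment replaces (n + g + δ)·k; here n + g + δ = 0.078.
Setting f'(k) = n+g+δ gives 0.28·k^(0.28−1) = 0.078, hence k_gold = (0.28/0.078)^(1/0.72) ≈ 5.9009.

k_gold ≈ 5.9009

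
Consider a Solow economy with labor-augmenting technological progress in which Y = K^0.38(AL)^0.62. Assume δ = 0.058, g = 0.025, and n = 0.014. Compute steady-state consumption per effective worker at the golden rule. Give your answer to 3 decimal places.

c_gold ≈ 1.432

Capital per effective worker breaks even when investment replaces (n + g + δ)·k; here n + g + δ = 0.097.
Golden rule sets MPK = n+g+δ: 0.38·k^(0.38−1) = 0.097, so k_gold = (0.38/0.097)^(1/0.62) ≈ 9.0463.
y_gold = 9.0463^0.38 ≈ 2.3092.
c_gold = y_gold − (n+g+δ)·k_gold = 2.3092 − 0.097·9.0463 ≈ 1.4317.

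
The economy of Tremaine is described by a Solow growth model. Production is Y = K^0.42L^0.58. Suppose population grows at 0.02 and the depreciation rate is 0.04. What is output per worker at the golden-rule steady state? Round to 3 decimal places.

y_gold ≈ 4.092

Break-even investment rate: n + δ = 0.02 + 0.04 = 0.06.
Golden rule sets MPK = n+δ: 0.42·k^(0.42−1) = 0.06, so k_gold = (0.42/0.06)^(1/0.58) ≈ 28.6461.
Output: y_gold = k_gold^0.42 = 28.6461^0.42 ≈ 4.0923.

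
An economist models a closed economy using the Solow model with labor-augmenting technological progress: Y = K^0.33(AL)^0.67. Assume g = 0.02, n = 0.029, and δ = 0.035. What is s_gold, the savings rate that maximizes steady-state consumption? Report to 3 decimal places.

s_gold = 0.330

The effective depreciation rate is n + g + δ = 0.029 + 0.02 + 0.035 = 0.084.
At the golden rule MPK = n+g+δ, and in any Cobb-Douglas steady state s = (n+g+δ)·k/y = MPK·k/y = capital's share 0.33.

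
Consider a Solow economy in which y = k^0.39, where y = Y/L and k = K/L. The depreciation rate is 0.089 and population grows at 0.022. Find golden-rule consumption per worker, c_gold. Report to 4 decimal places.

Capital per worker breaks even when investment replaces (n + δ)·k; here n + δ = 0.111.
Golden rule sets MPK = n+δ: 0.39·k^(0.39−1) = 0.111, so k_gold = (0.39/0.111)^(1/0.61) ≈ 7.8462.
y_gold = 7.8462^0.39 ≈ 2.2331.
c_gold = y_gold − (n+δ)·k_gold = 2.2331 − 0.111·7.8462 ≈ 1.3622.

c_gold ≈ 1.3622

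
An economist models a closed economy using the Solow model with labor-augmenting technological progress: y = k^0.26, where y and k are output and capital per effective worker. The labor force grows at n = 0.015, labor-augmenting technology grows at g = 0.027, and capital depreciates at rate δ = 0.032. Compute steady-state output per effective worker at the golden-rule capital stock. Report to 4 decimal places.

Capital per effective worker breaks even when investment replaces (n + g + δ)·k; here n + g + δ = 0.074.
Golden rule sets MPK = n+g+δ: 0.26·k^(0.26−1) = 0.074, so k_gold = (0.26/0.074)^(1/0.74) ≈ 5.4637.
Output: y_gold = k_gold^0.26 = 5.4637^0.26 ≈ 1.5551.

y_gold ≈ 1.5551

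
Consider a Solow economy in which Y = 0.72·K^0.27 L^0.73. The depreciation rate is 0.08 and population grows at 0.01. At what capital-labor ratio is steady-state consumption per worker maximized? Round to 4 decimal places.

k_gold ≈ 2.8718

n + δ = 0.01 + 0.08 = 0.09.
Golden rule sets MPK = n+δ: 0.27·0.72·k^(0.27−1) = 0.09, so k_gold = (0.27·0.72/0.09)^(1/0.73) ≈ 2.8718.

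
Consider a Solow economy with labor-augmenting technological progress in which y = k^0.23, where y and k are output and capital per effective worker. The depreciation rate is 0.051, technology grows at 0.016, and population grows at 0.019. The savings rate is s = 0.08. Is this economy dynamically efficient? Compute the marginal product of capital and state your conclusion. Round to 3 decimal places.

dynamically efficient; MPK ≈ 0.247

Capital per effective worker breaks even when investment replaces (n + g + δ)·k; here n + g + δ = 0.086.
Steady-state k*: s·k^0.23 = 0.086·k gives k* = (0.08/0.086)^(1/0.77) ≈ 0.9104.
MPK = 0.23·0.9104^(-0.77) ≈ 0.2472.
MPK > n+g+δ = 0.086, so the economy is dynamically efficient (under-saving).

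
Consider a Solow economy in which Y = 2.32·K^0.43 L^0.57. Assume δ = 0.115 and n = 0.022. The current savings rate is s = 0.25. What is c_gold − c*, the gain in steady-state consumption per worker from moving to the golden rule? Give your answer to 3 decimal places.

n + δ = 0.022 + 0.115 = 0.137.
Current steady state (s = 0.25): k* = (0.25·2.32/0.137)^(1/0.57) ≈ 12.5744, y* = 2.32·12.5744^0.43 ≈ 6.8908, c* = (1−0.25)·6.8908 ≈ 5.1681.
Maximizing c = f(k) − (n+δ)·k gives f'(k) = n+δ, i.e. 0.43·2.32·k^(0.43−1) = 0.137, so k_gold = (0.43·2.32/0.137)^(1/0.57) ≈ 32.5608.
y_gold = 2.32·32.5608^0.43 ≈ 10.3740, c_gold = y_gold − 0.137·k_gold ≈ 5.9132.
Gain: Δc = 5.9132 − 5.1681 ≈ 0.7451.

Δc ≈ 0.745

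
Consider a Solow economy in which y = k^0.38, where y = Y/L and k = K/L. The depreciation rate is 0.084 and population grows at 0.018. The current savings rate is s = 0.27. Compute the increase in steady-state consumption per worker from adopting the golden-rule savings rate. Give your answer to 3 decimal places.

The effective depreciation rate is n + δ = 0.018 + 0.084 = 0.102.
Current steady state (s = 0.27): k* = (0.27/0.102)^(1/0.62) ≈ 4.8070, y* = 4.8070^0.38 ≈ 1.8160, c* = (1−0.27)·1.8160 ≈ 1.3257.
At the golden rule the marginal product of capital equals n+δ: 0.38·k^(0.38−1) = 0.102. Solving, k_gold = (0.38/0.102)^(1/0.62) ≈ 8.3419.
y_gold = 8.3419^0.38 ≈ 2.2391, c_gold = y_gold − 0.102·k_gold ≈ 1.3883.
Gain: Δc = 1.3883 − 1.3257 ≈ 0.0626.

Δc ≈ 0.063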